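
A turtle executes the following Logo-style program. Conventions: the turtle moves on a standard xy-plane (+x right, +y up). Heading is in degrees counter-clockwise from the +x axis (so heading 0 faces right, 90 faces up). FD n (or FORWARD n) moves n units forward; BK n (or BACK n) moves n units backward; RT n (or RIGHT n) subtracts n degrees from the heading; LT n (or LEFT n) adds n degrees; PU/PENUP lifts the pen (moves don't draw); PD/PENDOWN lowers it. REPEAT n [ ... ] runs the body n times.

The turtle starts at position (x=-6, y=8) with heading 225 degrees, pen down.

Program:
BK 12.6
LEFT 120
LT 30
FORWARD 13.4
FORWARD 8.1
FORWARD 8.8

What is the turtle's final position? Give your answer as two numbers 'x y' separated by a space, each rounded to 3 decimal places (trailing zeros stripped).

Answer: 32.177 24.752

Derivation:
Executing turtle program step by step:
Start: pos=(-6,8), heading=225, pen down
BK 12.6: (-6,8) -> (2.91,16.91) [heading=225, draw]
LT 120: heading 225 -> 345
LT 30: heading 345 -> 15
FD 13.4: (2.91,16.91) -> (15.853,20.378) [heading=15, draw]
FD 8.1: (15.853,20.378) -> (23.677,22.474) [heading=15, draw]
FD 8.8: (23.677,22.474) -> (32.177,24.752) [heading=15, draw]
Final: pos=(32.177,24.752), heading=15, 4 segment(s) drawn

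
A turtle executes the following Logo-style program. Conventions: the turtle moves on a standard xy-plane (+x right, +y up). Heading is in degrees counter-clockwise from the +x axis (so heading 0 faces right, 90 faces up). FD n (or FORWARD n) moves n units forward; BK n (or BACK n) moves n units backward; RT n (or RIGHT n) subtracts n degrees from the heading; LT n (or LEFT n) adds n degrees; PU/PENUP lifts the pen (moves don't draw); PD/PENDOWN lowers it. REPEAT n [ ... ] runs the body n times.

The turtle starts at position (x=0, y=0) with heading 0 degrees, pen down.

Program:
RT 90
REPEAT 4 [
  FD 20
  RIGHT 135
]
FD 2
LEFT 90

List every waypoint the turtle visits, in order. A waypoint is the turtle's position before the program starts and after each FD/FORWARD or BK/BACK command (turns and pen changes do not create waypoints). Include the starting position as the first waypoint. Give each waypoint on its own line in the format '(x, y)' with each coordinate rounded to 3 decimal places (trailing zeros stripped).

Executing turtle program step by step:
Start: pos=(0,0), heading=0, pen down
RT 90: heading 0 -> 270
REPEAT 4 [
  -- iteration 1/4 --
  FD 20: (0,0) -> (0,-20) [heading=270, draw]
  RT 135: heading 270 -> 135
  -- iteration 2/4 --
  FD 20: (0,-20) -> (-14.142,-5.858) [heading=135, draw]
  RT 135: heading 135 -> 0
  -- iteration 3/4 --
  FD 20: (-14.142,-5.858) -> (5.858,-5.858) [heading=0, draw]
  RT 135: heading 0 -> 225
  -- iteration 4/4 --
  FD 20: (5.858,-5.858) -> (-8.284,-20) [heading=225, draw]
  RT 135: heading 225 -> 90
]
FD 2: (-8.284,-20) -> (-8.284,-18) [heading=90, draw]
LT 90: heading 90 -> 180
Final: pos=(-8.284,-18), heading=180, 5 segment(s) drawn
Waypoints (6 total):
(0, 0)
(0, -20)
(-14.142, -5.858)
(5.858, -5.858)
(-8.284, -20)
(-8.284, -18)

Answer: (0, 0)
(0, -20)
(-14.142, -5.858)
(5.858, -5.858)
(-8.284, -20)
(-8.284, -18)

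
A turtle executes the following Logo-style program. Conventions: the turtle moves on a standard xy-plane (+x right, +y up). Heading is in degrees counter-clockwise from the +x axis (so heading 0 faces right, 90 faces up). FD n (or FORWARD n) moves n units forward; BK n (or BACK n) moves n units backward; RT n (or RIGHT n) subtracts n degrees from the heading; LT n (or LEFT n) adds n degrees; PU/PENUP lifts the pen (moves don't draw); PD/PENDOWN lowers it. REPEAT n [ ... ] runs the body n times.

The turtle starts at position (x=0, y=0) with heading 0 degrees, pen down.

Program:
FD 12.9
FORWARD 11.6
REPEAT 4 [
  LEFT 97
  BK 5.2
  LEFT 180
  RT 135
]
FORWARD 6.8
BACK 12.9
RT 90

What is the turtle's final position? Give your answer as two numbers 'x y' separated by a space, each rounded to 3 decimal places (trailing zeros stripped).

Answer: 33.316 -1.224

Derivation:
Executing turtle program step by step:
Start: pos=(0,0), heading=0, pen down
FD 12.9: (0,0) -> (12.9,0) [heading=0, draw]
FD 11.6: (12.9,0) -> (24.5,0) [heading=0, draw]
REPEAT 4 [
  -- iteration 1/4 --
  LT 97: heading 0 -> 97
  BK 5.2: (24.5,0) -> (25.134,-5.161) [heading=97, draw]
  LT 180: heading 97 -> 277
  RT 135: heading 277 -> 142
  -- iteration 2/4 --
  LT 97: heading 142 -> 239
  BK 5.2: (25.134,-5.161) -> (27.812,-0.704) [heading=239, draw]
  LT 180: heading 239 -> 59
  RT 135: heading 59 -> 284
  -- iteration 3/4 --
  LT 97: heading 284 -> 21
  BK 5.2: (27.812,-0.704) -> (22.957,-2.567) [heading=21, draw]
  LT 180: heading 21 -> 201
  RT 135: heading 201 -> 66
  -- iteration 4/4 --
  LT 97: heading 66 -> 163
  BK 5.2: (22.957,-2.567) -> (27.93,-4.088) [heading=163, draw]
  LT 180: heading 163 -> 343
  RT 135: heading 343 -> 208
]
FD 6.8: (27.93,-4.088) -> (21.926,-7.28) [heading=208, draw]
BK 12.9: (21.926,-7.28) -> (33.316,-1.224) [heading=208, draw]
RT 90: heading 208 -> 118
Final: pos=(33.316,-1.224), heading=118, 8 segment(s) drawn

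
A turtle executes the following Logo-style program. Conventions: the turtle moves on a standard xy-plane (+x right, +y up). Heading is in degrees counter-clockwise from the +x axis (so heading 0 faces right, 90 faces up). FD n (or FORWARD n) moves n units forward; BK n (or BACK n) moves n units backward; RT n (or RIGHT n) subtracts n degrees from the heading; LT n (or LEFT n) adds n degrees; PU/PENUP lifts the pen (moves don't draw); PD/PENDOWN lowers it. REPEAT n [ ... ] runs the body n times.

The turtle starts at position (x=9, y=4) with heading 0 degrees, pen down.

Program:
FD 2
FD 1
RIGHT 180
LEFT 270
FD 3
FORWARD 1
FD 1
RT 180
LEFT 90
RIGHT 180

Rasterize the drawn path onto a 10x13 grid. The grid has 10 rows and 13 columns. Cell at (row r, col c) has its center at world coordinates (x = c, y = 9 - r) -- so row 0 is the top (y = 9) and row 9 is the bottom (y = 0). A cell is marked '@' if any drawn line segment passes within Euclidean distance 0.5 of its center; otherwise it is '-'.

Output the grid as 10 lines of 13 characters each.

Answer: ------------@
------------@
------------@
------------@
------------@
---------@@@@
-------------
-------------
-------------
-------------

Derivation:
Segment 0: (9,4) -> (11,4)
Segment 1: (11,4) -> (12,4)
Segment 2: (12,4) -> (12,7)
Segment 3: (12,7) -> (12,8)
Segment 4: (12,8) -> (12,9)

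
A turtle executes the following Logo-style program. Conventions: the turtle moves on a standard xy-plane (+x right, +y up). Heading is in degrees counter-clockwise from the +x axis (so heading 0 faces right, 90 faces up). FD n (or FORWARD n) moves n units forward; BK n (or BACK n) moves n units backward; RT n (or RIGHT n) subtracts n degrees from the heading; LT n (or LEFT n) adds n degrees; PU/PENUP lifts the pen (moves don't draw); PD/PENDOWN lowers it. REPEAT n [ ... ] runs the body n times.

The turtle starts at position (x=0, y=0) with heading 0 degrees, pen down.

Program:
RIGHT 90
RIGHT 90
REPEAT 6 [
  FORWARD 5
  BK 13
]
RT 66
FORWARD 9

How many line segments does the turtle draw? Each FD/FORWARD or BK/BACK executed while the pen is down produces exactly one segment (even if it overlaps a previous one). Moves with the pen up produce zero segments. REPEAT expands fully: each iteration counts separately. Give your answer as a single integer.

Executing turtle program step by step:
Start: pos=(0,0), heading=0, pen down
RT 90: heading 0 -> 270
RT 90: heading 270 -> 180
REPEAT 6 [
  -- iteration 1/6 --
  FD 5: (0,0) -> (-5,0) [heading=180, draw]
  BK 13: (-5,0) -> (8,0) [heading=180, draw]
  -- iteration 2/6 --
  FD 5: (8,0) -> (3,0) [heading=180, draw]
  BK 13: (3,0) -> (16,0) [heading=180, draw]
  -- iteration 3/6 --
  FD 5: (16,0) -> (11,0) [heading=180, draw]
  BK 13: (11,0) -> (24,0) [heading=180, draw]
  -- iteration 4/6 --
  FD 5: (24,0) -> (19,0) [heading=180, draw]
  BK 13: (19,0) -> (32,0) [heading=180, draw]
  -- iteration 5/6 --
  FD 5: (32,0) -> (27,0) [heading=180, draw]
  BK 13: (27,0) -> (40,0) [heading=180, draw]
  -- iteration 6/6 --
  FD 5: (40,0) -> (35,0) [heading=180, draw]
  BK 13: (35,0) -> (48,0) [heading=180, draw]
]
RT 66: heading 180 -> 114
FD 9: (48,0) -> (44.339,8.222) [heading=114, draw]
Final: pos=(44.339,8.222), heading=114, 13 segment(s) drawn
Segments drawn: 13

Answer: 13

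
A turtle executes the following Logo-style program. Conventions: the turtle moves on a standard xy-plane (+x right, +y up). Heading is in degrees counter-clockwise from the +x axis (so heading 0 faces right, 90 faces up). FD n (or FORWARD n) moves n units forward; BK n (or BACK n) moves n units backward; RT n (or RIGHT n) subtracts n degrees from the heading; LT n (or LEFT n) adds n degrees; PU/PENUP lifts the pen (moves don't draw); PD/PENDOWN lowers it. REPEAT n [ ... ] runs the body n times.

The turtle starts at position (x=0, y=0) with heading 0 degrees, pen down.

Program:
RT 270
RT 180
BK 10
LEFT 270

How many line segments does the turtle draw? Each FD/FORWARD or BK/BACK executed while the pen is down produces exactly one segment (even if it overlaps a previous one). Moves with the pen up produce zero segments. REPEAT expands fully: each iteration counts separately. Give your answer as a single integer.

Executing turtle program step by step:
Start: pos=(0,0), heading=0, pen down
RT 270: heading 0 -> 90
RT 180: heading 90 -> 270
BK 10: (0,0) -> (0,10) [heading=270, draw]
LT 270: heading 270 -> 180
Final: pos=(0,10), heading=180, 1 segment(s) drawn
Segments drawn: 1

Answer: 1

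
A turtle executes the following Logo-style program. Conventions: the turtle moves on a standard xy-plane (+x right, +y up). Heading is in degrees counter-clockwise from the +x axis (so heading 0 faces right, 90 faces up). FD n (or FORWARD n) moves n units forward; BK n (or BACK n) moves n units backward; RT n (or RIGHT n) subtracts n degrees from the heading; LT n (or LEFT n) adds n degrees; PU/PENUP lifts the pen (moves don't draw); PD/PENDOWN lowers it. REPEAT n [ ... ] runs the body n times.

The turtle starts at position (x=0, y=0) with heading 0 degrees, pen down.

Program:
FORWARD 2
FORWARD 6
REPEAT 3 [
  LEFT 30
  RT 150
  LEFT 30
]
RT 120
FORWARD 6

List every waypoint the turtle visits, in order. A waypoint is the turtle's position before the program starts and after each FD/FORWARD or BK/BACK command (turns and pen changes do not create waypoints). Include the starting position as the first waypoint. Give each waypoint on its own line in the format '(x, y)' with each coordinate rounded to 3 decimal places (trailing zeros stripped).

Executing turtle program step by step:
Start: pos=(0,0), heading=0, pen down
FD 2: (0,0) -> (2,0) [heading=0, draw]
FD 6: (2,0) -> (8,0) [heading=0, draw]
REPEAT 3 [
  -- iteration 1/3 --
  LT 30: heading 0 -> 30
  RT 150: heading 30 -> 240
  LT 30: heading 240 -> 270
  -- iteration 2/3 --
  LT 30: heading 270 -> 300
  RT 150: heading 300 -> 150
  LT 30: heading 150 -> 180
  -- iteration 3/3 --
  LT 30: heading 180 -> 210
  RT 150: heading 210 -> 60
  LT 30: heading 60 -> 90
]
RT 120: heading 90 -> 330
FD 6: (8,0) -> (13.196,-3) [heading=330, draw]
Final: pos=(13.196,-3), heading=330, 3 segment(s) drawn
Waypoints (4 total):
(0, 0)
(2, 0)
(8, 0)
(13.196, -3)

Answer: (0, 0)
(2, 0)
(8, 0)
(13.196, -3)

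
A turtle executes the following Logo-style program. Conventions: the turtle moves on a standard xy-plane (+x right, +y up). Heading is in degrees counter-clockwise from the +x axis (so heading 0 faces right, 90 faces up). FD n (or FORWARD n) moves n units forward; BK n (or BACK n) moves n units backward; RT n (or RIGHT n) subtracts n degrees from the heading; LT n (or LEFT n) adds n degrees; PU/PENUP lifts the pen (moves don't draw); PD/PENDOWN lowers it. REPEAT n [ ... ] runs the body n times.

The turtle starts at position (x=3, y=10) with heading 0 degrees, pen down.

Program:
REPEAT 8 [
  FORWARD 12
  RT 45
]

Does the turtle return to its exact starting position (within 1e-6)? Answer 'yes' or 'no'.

Executing turtle program step by step:
Start: pos=(3,10), heading=0, pen down
REPEAT 8 [
  -- iteration 1/8 --
  FD 12: (3,10) -> (15,10) [heading=0, draw]
  RT 45: heading 0 -> 315
  -- iteration 2/8 --
  FD 12: (15,10) -> (23.485,1.515) [heading=315, draw]
  RT 45: heading 315 -> 270
  -- iteration 3/8 --
  FD 12: (23.485,1.515) -> (23.485,-10.485) [heading=270, draw]
  RT 45: heading 270 -> 225
  -- iteration 4/8 --
  FD 12: (23.485,-10.485) -> (15,-18.971) [heading=225, draw]
  RT 45: heading 225 -> 180
  -- iteration 5/8 --
  FD 12: (15,-18.971) -> (3,-18.971) [heading=180, draw]
  RT 45: heading 180 -> 135
  -- iteration 6/8 --
  FD 12: (3,-18.971) -> (-5.485,-10.485) [heading=135, draw]
  RT 45: heading 135 -> 90
  -- iteration 7/8 --
  FD 12: (-5.485,-10.485) -> (-5.485,1.515) [heading=90, draw]
  RT 45: heading 90 -> 45
  -- iteration 8/8 --
  FD 12: (-5.485,1.515) -> (3,10) [heading=45, draw]
  RT 45: heading 45 -> 0
]
Final: pos=(3,10), heading=0, 8 segment(s) drawn

Start position: (3, 10)
Final position: (3, 10)
Distance = 0; < 1e-6 -> CLOSED

Answer: yes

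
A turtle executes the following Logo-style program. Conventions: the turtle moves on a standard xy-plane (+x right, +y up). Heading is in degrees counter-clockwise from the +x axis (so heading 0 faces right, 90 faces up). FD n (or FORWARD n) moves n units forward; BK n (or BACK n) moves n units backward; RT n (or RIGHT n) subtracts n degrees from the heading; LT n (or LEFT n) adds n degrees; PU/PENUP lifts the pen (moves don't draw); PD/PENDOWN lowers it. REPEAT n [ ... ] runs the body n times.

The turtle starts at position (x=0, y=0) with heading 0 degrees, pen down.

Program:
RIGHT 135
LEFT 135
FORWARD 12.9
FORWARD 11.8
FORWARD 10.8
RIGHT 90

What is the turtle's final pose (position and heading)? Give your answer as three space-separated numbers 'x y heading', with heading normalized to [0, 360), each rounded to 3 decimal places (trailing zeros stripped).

Executing turtle program step by step:
Start: pos=(0,0), heading=0, pen down
RT 135: heading 0 -> 225
LT 135: heading 225 -> 0
FD 12.9: (0,0) -> (12.9,0) [heading=0, draw]
FD 11.8: (12.9,0) -> (24.7,0) [heading=0, draw]
FD 10.8: (24.7,0) -> (35.5,0) [heading=0, draw]
RT 90: heading 0 -> 270
Final: pos=(35.5,0), heading=270, 3 segment(s) drawn

Answer: 35.5 0 270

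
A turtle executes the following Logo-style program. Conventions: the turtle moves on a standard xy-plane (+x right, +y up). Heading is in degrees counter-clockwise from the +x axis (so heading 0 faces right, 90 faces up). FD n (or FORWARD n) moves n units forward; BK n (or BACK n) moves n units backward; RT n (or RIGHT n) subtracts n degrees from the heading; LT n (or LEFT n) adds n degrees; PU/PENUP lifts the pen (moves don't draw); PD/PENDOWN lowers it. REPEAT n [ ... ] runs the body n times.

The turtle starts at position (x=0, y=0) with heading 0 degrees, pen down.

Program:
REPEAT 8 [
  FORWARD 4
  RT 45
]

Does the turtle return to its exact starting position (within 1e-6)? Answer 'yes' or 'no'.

Executing turtle program step by step:
Start: pos=(0,0), heading=0, pen down
REPEAT 8 [
  -- iteration 1/8 --
  FD 4: (0,0) -> (4,0) [heading=0, draw]
  RT 45: heading 0 -> 315
  -- iteration 2/8 --
  FD 4: (4,0) -> (6.828,-2.828) [heading=315, draw]
  RT 45: heading 315 -> 270
  -- iteration 3/8 --
  FD 4: (6.828,-2.828) -> (6.828,-6.828) [heading=270, draw]
  RT 45: heading 270 -> 225
  -- iteration 4/8 --
  FD 4: (6.828,-6.828) -> (4,-9.657) [heading=225, draw]
  RT 45: heading 225 -> 180
  -- iteration 5/8 --
  FD 4: (4,-9.657) -> (0,-9.657) [heading=180, draw]
  RT 45: heading 180 -> 135
  -- iteration 6/8 --
  FD 4: (0,-9.657) -> (-2.828,-6.828) [heading=135, draw]
  RT 45: heading 135 -> 90
  -- iteration 7/8 --
  FD 4: (-2.828,-6.828) -> (-2.828,-2.828) [heading=90, draw]
  RT 45: heading 90 -> 45
  -- iteration 8/8 --
  FD 4: (-2.828,-2.828) -> (0,0) [heading=45, draw]
  RT 45: heading 45 -> 0
]
Final: pos=(0,0), heading=0, 8 segment(s) drawn

Start position: (0, 0)
Final position: (0, 0)
Distance = 0; < 1e-6 -> CLOSED

Answer: yes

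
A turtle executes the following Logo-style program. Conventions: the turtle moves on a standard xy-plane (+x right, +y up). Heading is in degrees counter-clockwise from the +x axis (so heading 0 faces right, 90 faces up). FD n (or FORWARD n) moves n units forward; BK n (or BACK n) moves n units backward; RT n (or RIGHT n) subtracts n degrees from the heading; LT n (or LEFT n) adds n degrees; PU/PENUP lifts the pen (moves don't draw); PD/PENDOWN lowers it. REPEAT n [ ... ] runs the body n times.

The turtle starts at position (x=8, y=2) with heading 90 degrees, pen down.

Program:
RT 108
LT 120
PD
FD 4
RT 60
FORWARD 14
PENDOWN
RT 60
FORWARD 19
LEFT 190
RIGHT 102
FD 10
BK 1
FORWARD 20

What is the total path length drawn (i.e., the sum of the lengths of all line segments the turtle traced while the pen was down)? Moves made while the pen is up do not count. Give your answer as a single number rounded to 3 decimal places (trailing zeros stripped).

Answer: 68

Derivation:
Executing turtle program step by step:
Start: pos=(8,2), heading=90, pen down
RT 108: heading 90 -> 342
LT 120: heading 342 -> 102
PD: pen down
FD 4: (8,2) -> (7.168,5.913) [heading=102, draw]
RT 60: heading 102 -> 42
FD 14: (7.168,5.913) -> (17.572,15.28) [heading=42, draw]
PD: pen down
RT 60: heading 42 -> 342
FD 19: (17.572,15.28) -> (35.642,9.409) [heading=342, draw]
LT 190: heading 342 -> 172
RT 102: heading 172 -> 70
FD 10: (35.642,9.409) -> (39.063,18.806) [heading=70, draw]
BK 1: (39.063,18.806) -> (38.721,17.866) [heading=70, draw]
FD 20: (38.721,17.866) -> (45.561,36.66) [heading=70, draw]
Final: pos=(45.561,36.66), heading=70, 6 segment(s) drawn

Segment lengths:
  seg 1: (8,2) -> (7.168,5.913), length = 4
  seg 2: (7.168,5.913) -> (17.572,15.28), length = 14
  seg 3: (17.572,15.28) -> (35.642,9.409), length = 19
  seg 4: (35.642,9.409) -> (39.063,18.806), length = 10
  seg 5: (39.063,18.806) -> (38.721,17.866), length = 1
  seg 6: (38.721,17.866) -> (45.561,36.66), length = 20
Total = 68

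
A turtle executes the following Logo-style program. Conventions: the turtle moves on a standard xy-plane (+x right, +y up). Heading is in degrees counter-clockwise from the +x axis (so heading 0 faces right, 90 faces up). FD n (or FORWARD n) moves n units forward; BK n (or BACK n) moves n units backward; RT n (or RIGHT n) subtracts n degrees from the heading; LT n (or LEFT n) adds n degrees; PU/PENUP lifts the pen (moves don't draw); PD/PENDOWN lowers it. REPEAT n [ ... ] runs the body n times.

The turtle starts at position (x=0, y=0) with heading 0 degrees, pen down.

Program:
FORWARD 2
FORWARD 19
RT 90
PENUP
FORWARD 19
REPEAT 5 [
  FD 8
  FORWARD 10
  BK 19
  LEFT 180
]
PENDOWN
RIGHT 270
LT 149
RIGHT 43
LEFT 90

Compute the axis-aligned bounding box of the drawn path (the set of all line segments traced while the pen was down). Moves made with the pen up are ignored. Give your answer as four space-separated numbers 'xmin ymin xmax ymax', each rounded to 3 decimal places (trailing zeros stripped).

Answer: 0 0 21 0

Derivation:
Executing turtle program step by step:
Start: pos=(0,0), heading=0, pen down
FD 2: (0,0) -> (2,0) [heading=0, draw]
FD 19: (2,0) -> (21,0) [heading=0, draw]
RT 90: heading 0 -> 270
PU: pen up
FD 19: (21,0) -> (21,-19) [heading=270, move]
REPEAT 5 [
  -- iteration 1/5 --
  FD 8: (21,-19) -> (21,-27) [heading=270, move]
  FD 10: (21,-27) -> (21,-37) [heading=270, move]
  BK 19: (21,-37) -> (21,-18) [heading=270, move]
  LT 180: heading 270 -> 90
  -- iteration 2/5 --
  FD 8: (21,-18) -> (21,-10) [heading=90, move]
  FD 10: (21,-10) -> (21,0) [heading=90, move]
  BK 19: (21,0) -> (21,-19) [heading=90, move]
  LT 180: heading 90 -> 270
  -- iteration 3/5 --
  FD 8: (21,-19) -> (21,-27) [heading=270, move]
  FD 10: (21,-27) -> (21,-37) [heading=270, move]
  BK 19: (21,-37) -> (21,-18) [heading=270, move]
  LT 180: heading 270 -> 90
  -- iteration 4/5 --
  FD 8: (21,-18) -> (21,-10) [heading=90, move]
  FD 10: (21,-10) -> (21,0) [heading=90, move]
  BK 19: (21,0) -> (21,-19) [heading=90, move]
  LT 180: heading 90 -> 270
  -- iteration 5/5 --
  FD 8: (21,-19) -> (21,-27) [heading=270, move]
  FD 10: (21,-27) -> (21,-37) [heading=270, move]
  BK 19: (21,-37) -> (21,-18) [heading=270, move]
  LT 180: heading 270 -> 90
]
PD: pen down
RT 270: heading 90 -> 180
LT 149: heading 180 -> 329
RT 43: heading 329 -> 286
LT 90: heading 286 -> 16
Final: pos=(21,-18), heading=16, 2 segment(s) drawn

Segment endpoints: x in {0, 2, 21}, y in {0}
xmin=0, ymin=0, xmax=21, ymax=0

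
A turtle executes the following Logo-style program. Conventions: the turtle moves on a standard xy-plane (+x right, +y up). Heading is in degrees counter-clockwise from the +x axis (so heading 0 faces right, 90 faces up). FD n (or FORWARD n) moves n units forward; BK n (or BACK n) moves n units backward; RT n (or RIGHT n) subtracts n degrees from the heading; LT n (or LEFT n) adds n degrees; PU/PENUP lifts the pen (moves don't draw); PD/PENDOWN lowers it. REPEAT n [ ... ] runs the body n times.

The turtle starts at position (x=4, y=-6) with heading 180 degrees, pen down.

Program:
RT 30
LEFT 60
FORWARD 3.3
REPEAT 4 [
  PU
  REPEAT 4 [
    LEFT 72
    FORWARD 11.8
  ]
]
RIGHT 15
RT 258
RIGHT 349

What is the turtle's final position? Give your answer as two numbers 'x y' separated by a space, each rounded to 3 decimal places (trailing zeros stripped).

Executing turtle program step by step:
Start: pos=(4,-6), heading=180, pen down
RT 30: heading 180 -> 150
LT 60: heading 150 -> 210
FD 3.3: (4,-6) -> (1.142,-7.65) [heading=210, draw]
REPEAT 4 [
  -- iteration 1/4 --
  PU: pen up
  REPEAT 4 [
    -- iteration 1/4 --
    LT 72: heading 210 -> 282
    FD 11.8: (1.142,-7.65) -> (3.595,-19.192) [heading=282, move]
    -- iteration 2/4 --
    LT 72: heading 282 -> 354
    FD 11.8: (3.595,-19.192) -> (15.331,-20.426) [heading=354, move]
    -- iteration 3/4 --
    LT 72: heading 354 -> 66
    FD 11.8: (15.331,-20.426) -> (20.13,-9.646) [heading=66, move]
    -- iteration 4/4 --
    LT 72: heading 66 -> 138
    FD 11.8: (20.13,-9.646) -> (11.361,-1.75) [heading=138, move]
  ]
  -- iteration 2/4 --
  PU: pen up
  REPEAT 4 [
    -- iteration 1/4 --
    LT 72: heading 138 -> 210
    FD 11.8: (11.361,-1.75) -> (1.142,-7.65) [heading=210, move]
    -- iteration 2/4 --
    LT 72: heading 210 -> 282
    FD 11.8: (1.142,-7.65) -> (3.595,-19.192) [heading=282, move]
    -- iteration 3/4 --
    LT 72: heading 282 -> 354
    FD 11.8: (3.595,-19.192) -> (15.331,-20.426) [heading=354, move]
    -- iteration 4/4 --
    LT 72: heading 354 -> 66
    FD 11.8: (15.331,-20.426) -> (20.13,-9.646) [heading=66, move]
  ]
  -- iteration 3/4 --
  PU: pen up
  REPEAT 4 [
    -- iteration 1/4 --
    LT 72: heading 66 -> 138
    FD 11.8: (20.13,-9.646) -> (11.361,-1.75) [heading=138, move]
    -- iteration 2/4 --
    LT 72: heading 138 -> 210
    FD 11.8: (11.361,-1.75) -> (1.142,-7.65) [heading=210, move]
    -- iteration 3/4 --
    LT 72: heading 210 -> 282
    FD 11.8: (1.142,-7.65) -> (3.595,-19.192) [heading=282, move]
    -- iteration 4/4 --
    LT 72: heading 282 -> 354
    FD 11.8: (3.595,-19.192) -> (15.331,-20.426) [heading=354, move]
  ]
  -- iteration 4/4 --
  PU: pen up
  REPEAT 4 [
    -- iteration 1/4 --
    LT 72: heading 354 -> 66
    FD 11.8: (15.331,-20.426) -> (20.13,-9.646) [heading=66, move]
    -- iteration 2/4 --
    LT 72: heading 66 -> 138
    FD 11.8: (20.13,-9.646) -> (11.361,-1.75) [heading=138, move]
    -- iteration 3/4 --
    LT 72: heading 138 -> 210
    FD 11.8: (11.361,-1.75) -> (1.142,-7.65) [heading=210, move]
    -- iteration 4/4 --
    LT 72: heading 210 -> 282
    FD 11.8: (1.142,-7.65) -> (3.595,-19.192) [heading=282, move]
  ]
]
RT 15: heading 282 -> 267
RT 258: heading 267 -> 9
RT 349: heading 9 -> 20
Final: pos=(3.595,-19.192), heading=20, 1 segment(s) drawn

Answer: 3.595 -19.192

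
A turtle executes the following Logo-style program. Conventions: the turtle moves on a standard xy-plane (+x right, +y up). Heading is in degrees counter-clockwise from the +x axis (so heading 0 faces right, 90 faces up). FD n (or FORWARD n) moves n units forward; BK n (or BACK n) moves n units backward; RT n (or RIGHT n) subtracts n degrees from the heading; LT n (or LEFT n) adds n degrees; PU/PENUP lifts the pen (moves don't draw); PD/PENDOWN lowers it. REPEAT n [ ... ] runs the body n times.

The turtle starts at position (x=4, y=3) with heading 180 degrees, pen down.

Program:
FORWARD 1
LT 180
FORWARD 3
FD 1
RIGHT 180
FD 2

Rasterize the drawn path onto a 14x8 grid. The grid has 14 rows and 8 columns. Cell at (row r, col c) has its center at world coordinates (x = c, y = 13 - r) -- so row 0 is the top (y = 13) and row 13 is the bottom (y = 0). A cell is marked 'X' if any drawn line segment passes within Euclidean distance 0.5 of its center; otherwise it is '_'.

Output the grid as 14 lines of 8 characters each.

Answer: ________
________
________
________
________
________
________
________
________
________
___XXXXX
________
________
________

Derivation:
Segment 0: (4,3) -> (3,3)
Segment 1: (3,3) -> (6,3)
Segment 2: (6,3) -> (7,3)
Segment 3: (7,3) -> (5,3)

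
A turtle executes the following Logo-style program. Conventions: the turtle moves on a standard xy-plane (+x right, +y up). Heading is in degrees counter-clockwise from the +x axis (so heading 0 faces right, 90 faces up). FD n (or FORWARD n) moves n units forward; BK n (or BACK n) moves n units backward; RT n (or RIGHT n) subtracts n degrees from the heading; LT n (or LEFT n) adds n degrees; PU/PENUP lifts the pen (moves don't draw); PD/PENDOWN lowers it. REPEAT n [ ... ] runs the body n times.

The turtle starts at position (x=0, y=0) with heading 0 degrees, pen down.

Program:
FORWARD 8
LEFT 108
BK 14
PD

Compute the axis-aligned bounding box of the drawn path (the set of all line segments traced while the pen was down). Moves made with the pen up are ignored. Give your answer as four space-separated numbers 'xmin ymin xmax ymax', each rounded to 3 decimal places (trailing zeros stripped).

Executing turtle program step by step:
Start: pos=(0,0), heading=0, pen down
FD 8: (0,0) -> (8,0) [heading=0, draw]
LT 108: heading 0 -> 108
BK 14: (8,0) -> (12.326,-13.315) [heading=108, draw]
PD: pen down
Final: pos=(12.326,-13.315), heading=108, 2 segment(s) drawn

Segment endpoints: x in {0, 8, 12.326}, y in {-13.315, 0}
xmin=0, ymin=-13.315, xmax=12.326, ymax=0

Answer: 0 -13.315 12.326 0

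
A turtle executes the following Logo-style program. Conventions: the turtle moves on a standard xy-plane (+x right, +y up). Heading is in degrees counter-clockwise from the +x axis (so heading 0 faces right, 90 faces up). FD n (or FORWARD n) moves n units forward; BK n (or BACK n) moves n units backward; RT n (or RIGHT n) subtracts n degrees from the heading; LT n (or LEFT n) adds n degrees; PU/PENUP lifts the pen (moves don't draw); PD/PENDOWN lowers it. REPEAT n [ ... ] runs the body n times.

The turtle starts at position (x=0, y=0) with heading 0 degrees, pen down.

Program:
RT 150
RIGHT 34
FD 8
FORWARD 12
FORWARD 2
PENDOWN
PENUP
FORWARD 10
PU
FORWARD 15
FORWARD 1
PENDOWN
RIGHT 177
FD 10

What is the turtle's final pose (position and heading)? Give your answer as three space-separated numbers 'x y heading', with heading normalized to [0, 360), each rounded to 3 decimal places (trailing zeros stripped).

Executing turtle program step by step:
Start: pos=(0,0), heading=0, pen down
RT 150: heading 0 -> 210
RT 34: heading 210 -> 176
FD 8: (0,0) -> (-7.981,0.558) [heading=176, draw]
FD 12: (-7.981,0.558) -> (-19.951,1.395) [heading=176, draw]
FD 2: (-19.951,1.395) -> (-21.946,1.535) [heading=176, draw]
PD: pen down
PU: pen up
FD 10: (-21.946,1.535) -> (-31.922,2.232) [heading=176, move]
PU: pen up
FD 15: (-31.922,2.232) -> (-46.886,3.279) [heading=176, move]
FD 1: (-46.886,3.279) -> (-47.883,3.348) [heading=176, move]
PD: pen down
RT 177: heading 176 -> 359
FD 10: (-47.883,3.348) -> (-37.885,3.174) [heading=359, draw]
Final: pos=(-37.885,3.174), heading=359, 4 segment(s) drawn

Answer: -37.885 3.174 359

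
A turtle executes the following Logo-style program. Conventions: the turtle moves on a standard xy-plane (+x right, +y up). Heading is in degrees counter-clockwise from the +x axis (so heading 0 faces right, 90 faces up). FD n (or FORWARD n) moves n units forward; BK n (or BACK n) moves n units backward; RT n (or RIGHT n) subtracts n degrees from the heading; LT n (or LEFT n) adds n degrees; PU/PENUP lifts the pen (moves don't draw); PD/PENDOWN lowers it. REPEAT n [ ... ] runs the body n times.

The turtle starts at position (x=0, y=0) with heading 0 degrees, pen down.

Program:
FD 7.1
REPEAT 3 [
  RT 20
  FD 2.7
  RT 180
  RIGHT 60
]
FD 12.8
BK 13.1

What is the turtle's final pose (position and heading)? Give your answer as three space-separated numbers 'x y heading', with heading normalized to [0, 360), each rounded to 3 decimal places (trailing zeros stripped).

Executing turtle program step by step:
Start: pos=(0,0), heading=0, pen down
FD 7.1: (0,0) -> (7.1,0) [heading=0, draw]
REPEAT 3 [
  -- iteration 1/3 --
  RT 20: heading 0 -> 340
  FD 2.7: (7.1,0) -> (9.637,-0.923) [heading=340, draw]
  RT 180: heading 340 -> 160
  RT 60: heading 160 -> 100
  -- iteration 2/3 --
  RT 20: heading 100 -> 80
  FD 2.7: (9.637,-0.923) -> (10.106,1.736) [heading=80, draw]
  RT 180: heading 80 -> 260
  RT 60: heading 260 -> 200
  -- iteration 3/3 --
  RT 20: heading 200 -> 180
  FD 2.7: (10.106,1.736) -> (7.406,1.736) [heading=180, draw]
  RT 180: heading 180 -> 0
  RT 60: heading 0 -> 300
]
FD 12.8: (7.406,1.736) -> (13.806,-9.35) [heading=300, draw]
BK 13.1: (13.806,-9.35) -> (7.256,1.995) [heading=300, draw]
Final: pos=(7.256,1.995), heading=300, 6 segment(s) drawn

Answer: 7.256 1.995 300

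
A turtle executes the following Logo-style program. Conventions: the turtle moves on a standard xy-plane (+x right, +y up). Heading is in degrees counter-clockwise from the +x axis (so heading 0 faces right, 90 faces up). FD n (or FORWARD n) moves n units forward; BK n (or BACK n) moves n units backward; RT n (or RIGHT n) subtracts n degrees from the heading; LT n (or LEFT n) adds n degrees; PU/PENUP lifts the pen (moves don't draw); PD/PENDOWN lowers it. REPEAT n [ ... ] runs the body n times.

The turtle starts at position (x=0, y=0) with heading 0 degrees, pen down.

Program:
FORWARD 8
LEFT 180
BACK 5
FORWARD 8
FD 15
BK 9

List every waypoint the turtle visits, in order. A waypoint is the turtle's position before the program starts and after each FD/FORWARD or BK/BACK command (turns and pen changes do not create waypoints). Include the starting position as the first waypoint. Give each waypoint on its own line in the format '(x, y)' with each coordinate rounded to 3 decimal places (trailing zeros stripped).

Answer: (0, 0)
(8, 0)
(13, 0)
(5, 0)
(-10, 0)
(-1, 0)

Derivation:
Executing turtle program step by step:
Start: pos=(0,0), heading=0, pen down
FD 8: (0,0) -> (8,0) [heading=0, draw]
LT 180: heading 0 -> 180
BK 5: (8,0) -> (13,0) [heading=180, draw]
FD 8: (13,0) -> (5,0) [heading=180, draw]
FD 15: (5,0) -> (-10,0) [heading=180, draw]
BK 9: (-10,0) -> (-1,0) [heading=180, draw]
Final: pos=(-1,0), heading=180, 5 segment(s) drawn
Waypoints (6 total):
(0, 0)
(8, 0)
(13, 0)
(5, 0)
(-10, 0)
(-1, 0)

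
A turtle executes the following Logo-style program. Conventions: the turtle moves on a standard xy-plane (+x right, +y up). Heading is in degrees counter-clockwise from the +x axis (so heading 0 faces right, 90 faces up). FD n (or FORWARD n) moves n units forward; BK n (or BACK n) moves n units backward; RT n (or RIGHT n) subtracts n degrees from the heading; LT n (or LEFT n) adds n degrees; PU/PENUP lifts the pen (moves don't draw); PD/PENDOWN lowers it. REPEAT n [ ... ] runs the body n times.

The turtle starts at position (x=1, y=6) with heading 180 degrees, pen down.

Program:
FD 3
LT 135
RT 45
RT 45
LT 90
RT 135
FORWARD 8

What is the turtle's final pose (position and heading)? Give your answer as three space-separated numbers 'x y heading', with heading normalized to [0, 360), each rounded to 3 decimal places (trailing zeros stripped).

Answer: -10 6 180

Derivation:
Executing turtle program step by step:
Start: pos=(1,6), heading=180, pen down
FD 3: (1,6) -> (-2,6) [heading=180, draw]
LT 135: heading 180 -> 315
RT 45: heading 315 -> 270
RT 45: heading 270 -> 225
LT 90: heading 225 -> 315
RT 135: heading 315 -> 180
FD 8: (-2,6) -> (-10,6) [heading=180, draw]
Final: pos=(-10,6), heading=180, 2 segment(s) drawn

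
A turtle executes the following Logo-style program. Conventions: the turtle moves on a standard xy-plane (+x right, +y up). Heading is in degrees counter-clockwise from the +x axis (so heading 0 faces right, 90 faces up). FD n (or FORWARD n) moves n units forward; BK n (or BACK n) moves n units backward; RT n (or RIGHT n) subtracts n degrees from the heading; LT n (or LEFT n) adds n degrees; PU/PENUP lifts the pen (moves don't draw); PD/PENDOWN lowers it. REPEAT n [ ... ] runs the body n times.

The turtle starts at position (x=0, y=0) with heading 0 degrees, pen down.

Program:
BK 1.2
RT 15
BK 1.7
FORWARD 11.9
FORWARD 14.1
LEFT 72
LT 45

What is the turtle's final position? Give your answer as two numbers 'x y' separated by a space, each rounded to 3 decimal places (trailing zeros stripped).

Executing turtle program step by step:
Start: pos=(0,0), heading=0, pen down
BK 1.2: (0,0) -> (-1.2,0) [heading=0, draw]
RT 15: heading 0 -> 345
BK 1.7: (-1.2,0) -> (-2.842,0.44) [heading=345, draw]
FD 11.9: (-2.842,0.44) -> (8.652,-2.64) [heading=345, draw]
FD 14.1: (8.652,-2.64) -> (22.272,-6.289) [heading=345, draw]
LT 72: heading 345 -> 57
LT 45: heading 57 -> 102
Final: pos=(22.272,-6.289), heading=102, 4 segment(s) drawn

Answer: 22.272 -6.289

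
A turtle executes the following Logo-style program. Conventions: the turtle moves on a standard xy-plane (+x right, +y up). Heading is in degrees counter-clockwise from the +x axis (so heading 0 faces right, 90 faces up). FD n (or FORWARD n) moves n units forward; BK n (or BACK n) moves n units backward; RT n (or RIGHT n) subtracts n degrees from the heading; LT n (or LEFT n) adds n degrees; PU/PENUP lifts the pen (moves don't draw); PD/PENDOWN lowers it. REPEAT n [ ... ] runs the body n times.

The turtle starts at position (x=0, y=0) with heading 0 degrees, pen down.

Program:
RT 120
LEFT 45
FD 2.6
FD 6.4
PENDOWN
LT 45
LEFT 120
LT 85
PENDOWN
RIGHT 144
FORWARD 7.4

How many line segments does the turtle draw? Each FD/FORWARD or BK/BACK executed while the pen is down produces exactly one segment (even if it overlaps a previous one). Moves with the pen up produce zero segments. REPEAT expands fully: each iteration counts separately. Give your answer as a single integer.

Executing turtle program step by step:
Start: pos=(0,0), heading=0, pen down
RT 120: heading 0 -> 240
LT 45: heading 240 -> 285
FD 2.6: (0,0) -> (0.673,-2.511) [heading=285, draw]
FD 6.4: (0.673,-2.511) -> (2.329,-8.693) [heading=285, draw]
PD: pen down
LT 45: heading 285 -> 330
LT 120: heading 330 -> 90
LT 85: heading 90 -> 175
PD: pen down
RT 144: heading 175 -> 31
FD 7.4: (2.329,-8.693) -> (8.672,-4.882) [heading=31, draw]
Final: pos=(8.672,-4.882), heading=31, 3 segment(s) drawn
Segments drawn: 3

Answer: 3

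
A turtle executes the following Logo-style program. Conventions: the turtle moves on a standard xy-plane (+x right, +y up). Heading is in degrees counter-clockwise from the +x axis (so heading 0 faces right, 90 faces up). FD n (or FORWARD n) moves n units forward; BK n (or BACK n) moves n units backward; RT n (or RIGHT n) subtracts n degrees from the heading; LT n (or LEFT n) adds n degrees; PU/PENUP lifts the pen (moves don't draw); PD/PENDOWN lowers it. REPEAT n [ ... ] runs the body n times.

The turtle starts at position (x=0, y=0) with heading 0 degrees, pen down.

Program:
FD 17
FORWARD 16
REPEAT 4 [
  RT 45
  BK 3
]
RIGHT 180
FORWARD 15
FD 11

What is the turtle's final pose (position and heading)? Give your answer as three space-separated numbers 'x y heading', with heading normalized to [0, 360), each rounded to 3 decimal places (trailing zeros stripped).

Answer: 62 7.243 0

Derivation:
Executing turtle program step by step:
Start: pos=(0,0), heading=0, pen down
FD 17: (0,0) -> (17,0) [heading=0, draw]
FD 16: (17,0) -> (33,0) [heading=0, draw]
REPEAT 4 [
  -- iteration 1/4 --
  RT 45: heading 0 -> 315
  BK 3: (33,0) -> (30.879,2.121) [heading=315, draw]
  -- iteration 2/4 --
  RT 45: heading 315 -> 270
  BK 3: (30.879,2.121) -> (30.879,5.121) [heading=270, draw]
  -- iteration 3/4 --
  RT 45: heading 270 -> 225
  BK 3: (30.879,5.121) -> (33,7.243) [heading=225, draw]
  -- iteration 4/4 --
  RT 45: heading 225 -> 180
  BK 3: (33,7.243) -> (36,7.243) [heading=180, draw]
]
RT 180: heading 180 -> 0
FD 15: (36,7.243) -> (51,7.243) [heading=0, draw]
FD 11: (51,7.243) -> (62,7.243) [heading=0, draw]
Final: pos=(62,7.243), heading=0, 8 segment(s) drawn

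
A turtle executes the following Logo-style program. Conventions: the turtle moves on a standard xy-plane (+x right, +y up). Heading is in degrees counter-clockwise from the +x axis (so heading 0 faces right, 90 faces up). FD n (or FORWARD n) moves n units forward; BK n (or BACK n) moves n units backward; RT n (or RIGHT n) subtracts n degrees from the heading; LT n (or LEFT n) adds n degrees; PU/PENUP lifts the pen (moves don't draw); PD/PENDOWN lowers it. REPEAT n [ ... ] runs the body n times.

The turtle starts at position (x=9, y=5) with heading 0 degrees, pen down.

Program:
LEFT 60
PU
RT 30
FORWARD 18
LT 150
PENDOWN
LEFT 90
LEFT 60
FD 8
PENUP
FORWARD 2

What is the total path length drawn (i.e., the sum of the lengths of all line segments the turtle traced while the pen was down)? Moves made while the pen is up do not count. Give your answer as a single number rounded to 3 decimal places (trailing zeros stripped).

Executing turtle program step by step:
Start: pos=(9,5), heading=0, pen down
LT 60: heading 0 -> 60
PU: pen up
RT 30: heading 60 -> 30
FD 18: (9,5) -> (24.588,14) [heading=30, move]
LT 150: heading 30 -> 180
PD: pen down
LT 90: heading 180 -> 270
LT 60: heading 270 -> 330
FD 8: (24.588,14) -> (31.517,10) [heading=330, draw]
PU: pen up
FD 2: (31.517,10) -> (33.249,9) [heading=330, move]
Final: pos=(33.249,9), heading=330, 1 segment(s) drawn

Segment lengths:
  seg 1: (24.588,14) -> (31.517,10), length = 8
Total = 8

Answer: 8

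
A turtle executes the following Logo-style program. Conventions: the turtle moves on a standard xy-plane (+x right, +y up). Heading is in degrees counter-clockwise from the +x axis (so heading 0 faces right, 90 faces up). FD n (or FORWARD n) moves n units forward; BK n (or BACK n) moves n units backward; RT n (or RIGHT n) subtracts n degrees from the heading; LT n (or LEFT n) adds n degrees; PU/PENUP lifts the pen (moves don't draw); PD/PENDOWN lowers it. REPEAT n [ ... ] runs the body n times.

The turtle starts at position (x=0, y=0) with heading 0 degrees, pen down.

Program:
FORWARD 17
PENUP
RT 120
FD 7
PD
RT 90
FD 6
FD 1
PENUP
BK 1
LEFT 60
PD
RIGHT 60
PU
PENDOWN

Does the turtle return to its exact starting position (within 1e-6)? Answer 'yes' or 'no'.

Executing turtle program step by step:
Start: pos=(0,0), heading=0, pen down
FD 17: (0,0) -> (17,0) [heading=0, draw]
PU: pen up
RT 120: heading 0 -> 240
FD 7: (17,0) -> (13.5,-6.062) [heading=240, move]
PD: pen down
RT 90: heading 240 -> 150
FD 6: (13.5,-6.062) -> (8.304,-3.062) [heading=150, draw]
FD 1: (8.304,-3.062) -> (7.438,-2.562) [heading=150, draw]
PU: pen up
BK 1: (7.438,-2.562) -> (8.304,-3.062) [heading=150, move]
LT 60: heading 150 -> 210
PD: pen down
RT 60: heading 210 -> 150
PU: pen up
PD: pen down
Final: pos=(8.304,-3.062), heading=150, 3 segment(s) drawn

Start position: (0, 0)
Final position: (8.304, -3.062)
Distance = 8.85; >= 1e-6 -> NOT closed

Answer: no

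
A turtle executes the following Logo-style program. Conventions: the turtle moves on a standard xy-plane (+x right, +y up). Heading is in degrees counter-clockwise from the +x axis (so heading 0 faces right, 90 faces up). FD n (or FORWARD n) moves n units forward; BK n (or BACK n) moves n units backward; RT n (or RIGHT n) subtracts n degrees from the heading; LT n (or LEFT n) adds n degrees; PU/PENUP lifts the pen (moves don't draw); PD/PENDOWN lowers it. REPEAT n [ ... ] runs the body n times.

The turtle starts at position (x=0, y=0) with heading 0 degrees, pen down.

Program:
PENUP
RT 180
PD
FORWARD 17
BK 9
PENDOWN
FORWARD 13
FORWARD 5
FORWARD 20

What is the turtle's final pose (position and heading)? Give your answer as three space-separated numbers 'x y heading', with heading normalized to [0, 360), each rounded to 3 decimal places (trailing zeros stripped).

Answer: -46 0 180

Derivation:
Executing turtle program step by step:
Start: pos=(0,0), heading=0, pen down
PU: pen up
RT 180: heading 0 -> 180
PD: pen down
FD 17: (0,0) -> (-17,0) [heading=180, draw]
BK 9: (-17,0) -> (-8,0) [heading=180, draw]
PD: pen down
FD 13: (-8,0) -> (-21,0) [heading=180, draw]
FD 5: (-21,0) -> (-26,0) [heading=180, draw]
FD 20: (-26,0) -> (-46,0) [heading=180, draw]
Final: pos=(-46,0), heading=180, 5 segment(s) drawn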